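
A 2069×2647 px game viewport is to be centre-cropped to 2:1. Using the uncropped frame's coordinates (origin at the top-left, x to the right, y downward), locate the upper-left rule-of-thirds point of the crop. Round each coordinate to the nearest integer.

2069/2647 < 2/1, so the 2:1 crop keeps the full width 2069 and trims height to 2069 × 1/2 = 1034.50 px.
Top offset = (2647 − 1034.50)/2 = 806.25 px; left offset = 0.
Upper-left is one-third across and one-third down within the crop:
x = 0.00 + 1 × 2069.00/3 ≈ 690; y = 806.25 + 1 × 1034.50/3 ≈ 1151.

(690, 1151)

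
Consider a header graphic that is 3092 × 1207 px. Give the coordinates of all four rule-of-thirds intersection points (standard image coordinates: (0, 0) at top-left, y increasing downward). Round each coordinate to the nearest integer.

(1031, 402), (2061, 402), (1031, 805), (2061, 805)

One third of 3092 is 1030.67; one third of 1207 is 402.33.
Vertical third lines at x = 1031 and x = 2061; horizontal third lines at y = 402 and y = 805.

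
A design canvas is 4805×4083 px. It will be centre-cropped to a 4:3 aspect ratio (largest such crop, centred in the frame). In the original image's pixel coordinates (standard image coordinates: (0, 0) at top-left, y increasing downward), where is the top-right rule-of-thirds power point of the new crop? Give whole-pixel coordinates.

4805/4083 < 4/3, so the 4:3 crop keeps the full width 4805 and trims height to 4805 × 3/4 = 3603.75 px.
Top offset = (4083 − 3603.75)/2 = 239.62 px; left offset = 0.
Top-right is two-thirds across and one-third down within the crop:
x = 0.00 + 2 × 4805.00/3 ≈ 3203; y = 239.62 + 1 × 3603.75/3 ≈ 1441.

x = 3203 px, y = 1441 px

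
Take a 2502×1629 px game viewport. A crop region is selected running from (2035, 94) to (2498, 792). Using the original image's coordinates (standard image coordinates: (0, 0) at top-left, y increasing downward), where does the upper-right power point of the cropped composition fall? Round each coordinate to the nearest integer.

Crop width = 2498 − 2035 = 463 px; one third is 154.33 px.
Crop height = 792 − 94 = 698 px; one third is 232.67 px.
The upper-right point is two-thirds across and one-third down within the crop:
x = 2035 + 2 × 154.33 ≈ 2344; y = 94 + 1 × 232.67 ≈ 327.

x = 2344 px, y = 327 px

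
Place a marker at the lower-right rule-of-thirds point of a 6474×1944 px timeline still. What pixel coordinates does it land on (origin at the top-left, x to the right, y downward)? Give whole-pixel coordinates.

The lower-right point sits two-thirds of the way across and two-thirds of the way down.
x = 2 × 6474/3 ≈ 4316; y = 2 × 1944/3 ≈ 1296.

(4316, 1296)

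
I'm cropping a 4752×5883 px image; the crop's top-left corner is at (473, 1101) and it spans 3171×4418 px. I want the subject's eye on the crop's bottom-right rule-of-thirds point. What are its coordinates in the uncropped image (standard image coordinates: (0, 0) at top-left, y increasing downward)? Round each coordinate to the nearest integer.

(2587, 4046)

One third of the crop width 3171 is 1057.00 px.
One third of the crop height 4418 is 1472.67 px.
The bottom-right point is two-thirds across and two-thirds down within the crop:
x = 473 + 2 × 1057.00 ≈ 2587; y = 1101 + 2 × 1472.67 ≈ 4046.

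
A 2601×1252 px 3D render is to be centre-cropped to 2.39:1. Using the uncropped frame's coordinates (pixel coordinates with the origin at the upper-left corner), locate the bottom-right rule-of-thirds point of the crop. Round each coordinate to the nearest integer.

2601/1252 < 2.39/1, so the 2.39:1 crop keeps the full width 2601 and trims height to 2601 × 1/2.39 = 1088.28 px.
Top offset = (1252 − 1088.28)/2 = 81.86 px; left offset = 0.
Bottom-right is two-thirds across and two-thirds down within the crop:
x = 0.00 + 2 × 2601.00/3 ≈ 1734; y = 81.86 + 2 × 1088.28/3 ≈ 807.

x = 1734 px, y = 807 px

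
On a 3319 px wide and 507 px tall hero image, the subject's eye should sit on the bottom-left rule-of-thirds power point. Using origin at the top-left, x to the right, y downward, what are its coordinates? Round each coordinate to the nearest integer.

The bottom-left point sits one-third of the way across and two-thirds of the way down.
x = 1 × 3319/3 ≈ 1106; y = 2 × 507/3 ≈ 338.

x = 1106 px, y = 338 px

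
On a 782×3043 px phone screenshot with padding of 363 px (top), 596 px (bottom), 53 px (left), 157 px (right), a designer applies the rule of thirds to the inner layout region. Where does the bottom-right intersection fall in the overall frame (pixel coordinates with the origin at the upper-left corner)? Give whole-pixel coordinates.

Content width = 782 − 53 − 157 = 572 px; content height = 3043 − 363 − 596 = 2084 px.
Bottom-right is two-thirds across and two-thirds down within the inner layout region.
x = 53 + 2 × 572/3 = 53 + 381.33 ≈ 434
y = 363 + 2 × 2084/3 = 363 + 1389.33 ≈ 1752

(434, 1752)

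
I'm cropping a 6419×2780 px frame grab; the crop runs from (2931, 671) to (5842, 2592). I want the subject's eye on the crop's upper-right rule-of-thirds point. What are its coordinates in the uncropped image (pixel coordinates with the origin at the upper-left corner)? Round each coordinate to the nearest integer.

x = 4872 px, y = 1311 px

Crop width = 5842 − 2931 = 2911 px; one third is 970.33 px.
Crop height = 2592 − 671 = 1921 px; one third is 640.33 px.
The upper-right point is two-thirds across and one-third down within the crop:
x = 2931 + 2 × 970.33 ≈ 4872; y = 671 + 1 × 640.33 ≈ 1311.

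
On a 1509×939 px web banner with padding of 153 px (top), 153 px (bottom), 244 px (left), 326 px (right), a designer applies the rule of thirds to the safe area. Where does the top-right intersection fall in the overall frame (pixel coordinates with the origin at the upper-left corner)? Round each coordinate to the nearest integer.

(870, 364)

Content width = 1509 − 244 − 326 = 939 px; content height = 939 − 153 − 153 = 633 px.
Top-right is two-thirds across and one-third down within the safe area.
x = 244 + 2 × 939/3 = 244 + 626.00 ≈ 870
y = 153 + 1 × 633/3 = 153 + 211.00 ≈ 364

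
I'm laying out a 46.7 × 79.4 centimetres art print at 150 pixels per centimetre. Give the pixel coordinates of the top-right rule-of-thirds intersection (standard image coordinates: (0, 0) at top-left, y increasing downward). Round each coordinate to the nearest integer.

(4670, 3970)

In pixels the canvas is 46.7 × 150 = 7005 wide and 79.4 × 150 = 11910 tall.
The top-right point is two-thirds across and one-third down:
x = 2 × 7005/3 ≈ 4670; y = 1 × 11910/3 ≈ 3970.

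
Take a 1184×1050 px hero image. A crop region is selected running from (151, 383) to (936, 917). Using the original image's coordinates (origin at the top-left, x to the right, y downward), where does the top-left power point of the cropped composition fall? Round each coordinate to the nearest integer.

Crop width = 936 − 151 = 785 px; one third is 261.67 px.
Crop height = 917 − 383 = 534 px; one third is 178.00 px.
The top-left point is one-third across and one-third down within the crop:
x = 151 + 1 × 261.67 ≈ 413; y = 383 + 1 × 178.00 ≈ 561.

x = 413 px, y = 561 px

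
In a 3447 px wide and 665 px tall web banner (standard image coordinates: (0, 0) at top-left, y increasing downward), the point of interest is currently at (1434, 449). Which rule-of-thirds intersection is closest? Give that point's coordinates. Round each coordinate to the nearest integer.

Third lines: x ∈ {1149, 2298}, y ∈ {222, 443}.
1434 is closer to x = 1149; 449 is closer to y = 443.
So the nearest intersection is the lower-left power point.

(1149, 443)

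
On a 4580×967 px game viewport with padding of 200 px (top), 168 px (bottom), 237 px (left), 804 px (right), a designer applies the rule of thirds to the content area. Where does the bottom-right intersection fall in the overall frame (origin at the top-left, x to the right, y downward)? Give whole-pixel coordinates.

Content width = 4580 − 237 − 804 = 3539 px; content height = 967 − 200 − 168 = 599 px.
Bottom-right is two-thirds across and two-thirds down within the content area.
x = 237 + 2 × 3539/3 = 237 + 2359.33 ≈ 2596
y = 200 + 2 × 599/3 = 200 + 399.33 ≈ 599

(2596, 599)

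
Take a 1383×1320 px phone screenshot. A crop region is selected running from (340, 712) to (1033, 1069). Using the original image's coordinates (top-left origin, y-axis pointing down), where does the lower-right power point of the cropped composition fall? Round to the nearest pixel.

Crop width = 1033 − 340 = 693 px; one third is 231.00 px.
Crop height = 1069 − 712 = 357 px; one third is 119.00 px.
The lower-right point is two-thirds across and two-thirds down within the crop:
x = 340 + 2 × 231.00 ≈ 802; y = 712 + 2 × 119.00 ≈ 950.

x = 802 px, y = 950 px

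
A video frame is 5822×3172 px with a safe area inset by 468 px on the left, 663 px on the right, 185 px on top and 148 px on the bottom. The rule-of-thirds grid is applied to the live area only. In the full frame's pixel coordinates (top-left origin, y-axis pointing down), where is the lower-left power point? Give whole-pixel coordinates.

x = 2032 px, y = 2078 px

Content width = 5822 − 468 − 663 = 4691 px; content height = 3172 − 185 − 148 = 2839 px.
Lower-left is one-third across and two-thirds down within the live area.
x = 468 + 1 × 4691/3 = 468 + 1563.67 ≈ 2032
y = 185 + 2 × 2839/3 = 185 + 1892.67 ≈ 2078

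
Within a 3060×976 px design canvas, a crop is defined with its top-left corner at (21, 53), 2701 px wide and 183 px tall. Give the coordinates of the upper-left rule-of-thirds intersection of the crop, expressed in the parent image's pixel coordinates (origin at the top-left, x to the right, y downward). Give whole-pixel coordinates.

(921, 114)

One third of the crop width 2701 is 900.33 px.
One third of the crop height 183 is 61.00 px.
The upper-left point is one-third across and one-third down within the crop:
x = 21 + 1 × 900.33 ≈ 921; y = 53 + 1 × 61.00 ≈ 114.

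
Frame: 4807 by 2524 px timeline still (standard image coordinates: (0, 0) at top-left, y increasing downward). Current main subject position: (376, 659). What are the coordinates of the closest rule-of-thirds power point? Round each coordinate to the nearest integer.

x = 1602 px, y = 841 px

Third lines: x ∈ {1602, 3205}, y ∈ {841, 1683}.
376 is closer to x = 1602; 659 is closer to y = 841.
So the nearest intersection is the upper-left power point.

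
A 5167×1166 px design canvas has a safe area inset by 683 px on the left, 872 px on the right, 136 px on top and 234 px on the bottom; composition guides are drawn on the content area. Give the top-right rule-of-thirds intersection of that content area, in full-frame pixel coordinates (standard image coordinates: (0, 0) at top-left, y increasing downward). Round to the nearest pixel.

x = 3091 px, y = 401 px

Content width = 5167 − 683 − 872 = 3612 px; content height = 1166 − 136 − 234 = 796 px.
Top-right is two-thirds across and one-third down within the content area.
x = 683 + 2 × 3612/3 = 683 + 2408.00 ≈ 3091
y = 136 + 1 × 796/3 = 136 + 265.33 ≈ 401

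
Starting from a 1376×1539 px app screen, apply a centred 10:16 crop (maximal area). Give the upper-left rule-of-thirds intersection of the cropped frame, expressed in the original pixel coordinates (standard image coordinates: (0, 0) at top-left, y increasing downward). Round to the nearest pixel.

1376/1539 > 10/16, so the 10:16 crop keeps the full height 1539 and trims width to 1539 × 10/16 = 961.88 px.
Left offset = (1376 − 961.88)/2 = 207.06 px; top offset = 0.
Upper-left is one-third across and one-third down within the crop:
x = 207.06 + 1 × 961.88/3 ≈ 528; y = 0.00 + 1 × 1539.00/3 ≈ 513.

(528, 513)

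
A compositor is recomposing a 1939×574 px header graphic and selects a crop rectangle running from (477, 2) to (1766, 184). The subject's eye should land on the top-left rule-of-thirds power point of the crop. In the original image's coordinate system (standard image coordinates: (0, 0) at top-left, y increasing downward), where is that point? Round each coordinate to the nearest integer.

x = 907 px, y = 63 px

Crop width = 1766 − 477 = 1289 px; one third is 429.67 px.
Crop height = 184 − 2 = 182 px; one third is 60.67 px.
The top-left point is one-third across and one-third down within the crop:
x = 477 + 1 × 429.67 ≈ 907; y = 2 + 1 × 60.67 ≈ 63.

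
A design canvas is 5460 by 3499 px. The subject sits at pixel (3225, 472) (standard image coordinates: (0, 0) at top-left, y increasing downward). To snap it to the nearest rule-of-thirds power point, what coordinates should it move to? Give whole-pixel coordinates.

x = 3640 px, y = 1166 px

Third lines: x ∈ {1820, 3640}, y ∈ {1166, 2333}.
3225 is closer to x = 3640; 472 is closer to y = 1166.
So the nearest intersection is the upper-right power point.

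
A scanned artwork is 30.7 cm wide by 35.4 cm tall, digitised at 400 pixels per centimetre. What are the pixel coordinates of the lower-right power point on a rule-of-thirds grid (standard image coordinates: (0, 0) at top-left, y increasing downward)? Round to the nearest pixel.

In pixels the canvas is 30.7 × 400 = 12280 wide and 35.4 × 400 = 14160 tall.
The lower-right point is two-thirds across and two-thirds down:
x = 2 × 12280/3 ≈ 8187; y = 2 × 14160/3 ≈ 9440.

(8187, 9440)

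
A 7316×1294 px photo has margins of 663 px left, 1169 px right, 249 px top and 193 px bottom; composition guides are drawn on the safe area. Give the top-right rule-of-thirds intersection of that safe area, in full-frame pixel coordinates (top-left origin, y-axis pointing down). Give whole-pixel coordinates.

x = 4319 px, y = 533 px

Content width = 7316 − 663 − 1169 = 5484 px; content height = 1294 − 249 − 193 = 852 px.
Top-right is two-thirds across and one-third down within the safe area.
x = 663 + 2 × 5484/3 = 663 + 3656.00 ≈ 4319
y = 249 + 1 × 852/3 = 249 + 284.00 ≈ 533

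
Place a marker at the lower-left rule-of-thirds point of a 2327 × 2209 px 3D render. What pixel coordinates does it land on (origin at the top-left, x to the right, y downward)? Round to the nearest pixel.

x = 776 px, y = 1473 px

The lower-left point sits one-third of the way across and two-thirds of the way down.
x = 1 × 2327/3 ≈ 776; y = 2 × 2209/3 ≈ 1473.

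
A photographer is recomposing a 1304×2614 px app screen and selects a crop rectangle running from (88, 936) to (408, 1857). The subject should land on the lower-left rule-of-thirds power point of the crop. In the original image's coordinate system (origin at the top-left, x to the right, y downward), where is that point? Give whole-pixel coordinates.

(195, 1550)

Crop width = 408 − 88 = 320 px; one third is 106.67 px.
Crop height = 1857 − 936 = 921 px; one third is 307.00 px.
The lower-left point is one-third across and two-thirds down within the crop:
x = 88 + 1 × 106.67 ≈ 195; y = 936 + 2 × 307.00 ≈ 1550.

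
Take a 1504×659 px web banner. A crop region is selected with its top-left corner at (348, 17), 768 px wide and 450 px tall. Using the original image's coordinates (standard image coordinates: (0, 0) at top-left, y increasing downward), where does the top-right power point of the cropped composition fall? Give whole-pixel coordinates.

(860, 167)

One third of the crop width 768 is 256.00 px.
One third of the crop height 450 is 150.00 px.
The top-right point is two-thirds across and one-third down within the crop:
x = 348 + 2 × 256.00 ≈ 860; y = 17 + 1 × 150.00 ≈ 167.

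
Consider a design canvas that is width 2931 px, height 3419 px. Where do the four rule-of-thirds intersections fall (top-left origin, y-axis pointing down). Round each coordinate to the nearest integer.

(977, 1140), (1954, 1140), (977, 2279), (1954, 2279)

One third of 2931 is 977; one third of 3419 is 1139.67.
Vertical third lines at x = 977 and x = 1954; horizontal third lines at y = 1140 and y = 2279.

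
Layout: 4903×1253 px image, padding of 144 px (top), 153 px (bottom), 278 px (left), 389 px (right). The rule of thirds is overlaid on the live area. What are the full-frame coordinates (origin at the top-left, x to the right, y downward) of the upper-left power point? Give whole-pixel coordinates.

Content width = 4903 − 278 − 389 = 4236 px; content height = 1253 − 144 − 153 = 956 px.
Upper-left is one-third across and one-third down within the live area.
x = 278 + 1 × 4236/3 = 278 + 1412.00 ≈ 1690
y = 144 + 1 × 956/3 = 144 + 318.67 ≈ 463

x = 1690 px, y = 463 px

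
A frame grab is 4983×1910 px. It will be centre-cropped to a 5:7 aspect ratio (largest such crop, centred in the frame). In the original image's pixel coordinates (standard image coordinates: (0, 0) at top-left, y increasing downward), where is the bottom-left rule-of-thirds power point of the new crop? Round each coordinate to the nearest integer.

4983/1910 > 5/7, so the 5:7 crop keeps the full height 1910 and trims width to 1910 × 5/7 = 1364.29 px.
Left offset = (4983 − 1364.29)/2 = 1809.36 px; top offset = 0.
Bottom-left is one-third across and two-thirds down within the crop:
x = 1809.36 + 1 × 1364.29/3 ≈ 2264; y = 0.00 + 2 × 1910.00/3 ≈ 1273.

x = 2264 px, y = 1273 px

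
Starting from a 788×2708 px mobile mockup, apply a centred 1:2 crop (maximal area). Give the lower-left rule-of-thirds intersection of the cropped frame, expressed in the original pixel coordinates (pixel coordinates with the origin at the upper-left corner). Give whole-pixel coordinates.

x = 263 px, y = 1617 px

788/2708 < 1/2, so the 1:2 crop keeps the full width 788 and trims height to 788 × 2/1 = 1576.00 px.
Top offset = (2708 − 1576.00)/2 = 566.00 px; left offset = 0.
Lower-left is one-third across and two-thirds down within the crop:
x = 0.00 + 1 × 788.00/3 ≈ 263; y = 566.00 + 2 × 1576.00/3 ≈ 1617.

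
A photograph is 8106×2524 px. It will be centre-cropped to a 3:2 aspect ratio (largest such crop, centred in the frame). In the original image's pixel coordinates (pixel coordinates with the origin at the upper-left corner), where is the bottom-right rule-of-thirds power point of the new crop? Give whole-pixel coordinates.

8106/2524 > 3/2, so the 3:2 crop keeps the full height 2524 and trims width to 2524 × 3/2 = 3786.00 px.
Left offset = (8106 − 3786.00)/2 = 2160.00 px; top offset = 0.
Bottom-right is two-thirds across and two-thirds down within the crop:
x = 2160.00 + 2 × 3786.00/3 ≈ 4684; y = 0.00 + 2 × 2524.00/3 ≈ 1683.

x = 4684 px, y = 1683 px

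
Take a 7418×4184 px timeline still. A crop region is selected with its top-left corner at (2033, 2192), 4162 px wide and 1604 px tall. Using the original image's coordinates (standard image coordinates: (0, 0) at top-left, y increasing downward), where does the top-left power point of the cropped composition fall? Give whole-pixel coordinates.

x = 3420 px, y = 2727 px

One third of the crop width 4162 is 1387.33 px.
One third of the crop height 1604 is 534.67 px.
The top-left point is one-third across and one-third down within the crop:
x = 2033 + 1 × 1387.33 ≈ 3420; y = 2192 + 1 × 534.67 ≈ 2727.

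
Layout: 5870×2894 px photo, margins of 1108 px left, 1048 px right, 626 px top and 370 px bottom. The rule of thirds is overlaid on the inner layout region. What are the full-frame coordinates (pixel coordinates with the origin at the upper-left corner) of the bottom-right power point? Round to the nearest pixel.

x = 3584 px, y = 1891 px

Content width = 5870 − 1108 − 1048 = 3714 px; content height = 2894 − 626 − 370 = 1898 px.
Bottom-right is two-thirds across and two-thirds down within the inner layout region.
x = 1108 + 2 × 3714/3 = 1108 + 2476.00 ≈ 3584
y = 626 + 2 × 1898/3 = 626 + 1265.33 ≈ 1891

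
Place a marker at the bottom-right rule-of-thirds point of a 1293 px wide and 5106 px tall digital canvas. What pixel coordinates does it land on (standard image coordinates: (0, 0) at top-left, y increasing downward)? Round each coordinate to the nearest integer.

(862, 3404)

The bottom-right point sits two-thirds of the way across and two-thirds of the way down.
x = 2 × 1293/3 ≈ 862; y = 2 × 5106/3 ≈ 3404.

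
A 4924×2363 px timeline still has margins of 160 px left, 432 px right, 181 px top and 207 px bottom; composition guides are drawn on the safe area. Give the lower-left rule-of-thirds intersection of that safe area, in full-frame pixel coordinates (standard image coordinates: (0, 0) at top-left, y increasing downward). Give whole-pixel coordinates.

Content width = 4924 − 160 − 432 = 4332 px; content height = 2363 − 181 − 207 = 1975 px.
Lower-left is one-third across and two-thirds down within the safe area.
x = 160 + 1 × 4332/3 = 160 + 1444.00 ≈ 1604
y = 181 + 2 × 1975/3 = 181 + 1316.67 ≈ 1498

(1604, 1498)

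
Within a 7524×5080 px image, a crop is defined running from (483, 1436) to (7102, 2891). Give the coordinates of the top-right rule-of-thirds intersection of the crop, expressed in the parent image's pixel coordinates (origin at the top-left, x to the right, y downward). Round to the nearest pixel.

Crop width = 7102 − 483 = 6619 px; one third is 2206.33 px.
Crop height = 2891 − 1436 = 1455 px; one third is 485.00 px.
The top-right point is two-thirds across and one-third down within the crop:
x = 483 + 2 × 2206.33 ≈ 4896; y = 1436 + 1 × 485.00 ≈ 1921.

x = 4896 px, y = 1921 px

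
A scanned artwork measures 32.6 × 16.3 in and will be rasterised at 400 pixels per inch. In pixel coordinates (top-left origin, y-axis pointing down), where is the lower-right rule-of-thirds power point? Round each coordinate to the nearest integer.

(8693, 4347)

In pixels the canvas is 32.6 × 400 = 13040 wide and 16.3 × 400 = 6520 tall.
The lower-right point is two-thirds across and two-thirds down:
x = 2 × 13040/3 ≈ 8693; y = 2 × 6520/3 ≈ 4347.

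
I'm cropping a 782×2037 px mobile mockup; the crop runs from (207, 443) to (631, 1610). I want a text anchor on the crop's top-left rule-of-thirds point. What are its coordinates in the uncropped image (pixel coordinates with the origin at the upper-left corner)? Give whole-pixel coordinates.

x = 348 px, y = 832 px

Crop width = 631 − 207 = 424 px; one third is 141.33 px.
Crop height = 1610 − 443 = 1167 px; one third is 389.00 px.
The top-left point is one-third across and one-third down within the crop:
x = 207 + 1 × 141.33 ≈ 348; y = 443 + 1 × 389.00 ≈ 832.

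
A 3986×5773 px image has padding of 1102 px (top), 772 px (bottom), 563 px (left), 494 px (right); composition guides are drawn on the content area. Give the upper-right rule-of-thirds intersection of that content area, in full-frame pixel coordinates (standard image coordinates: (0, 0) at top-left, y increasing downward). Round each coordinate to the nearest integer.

(2516, 2402)

Content width = 3986 − 563 − 494 = 2929 px; content height = 5773 − 1102 − 772 = 3899 px.
Upper-right is two-thirds across and one-third down within the content area.
x = 563 + 2 × 2929/3 = 563 + 1952.67 ≈ 2516
y = 1102 + 1 × 3899/3 = 1102 + 1299.67 ≈ 2402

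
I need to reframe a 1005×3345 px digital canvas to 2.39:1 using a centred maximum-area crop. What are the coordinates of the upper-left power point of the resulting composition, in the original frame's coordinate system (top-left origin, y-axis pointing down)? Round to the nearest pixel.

1005/3345 < 2.39/1, so the 2.39:1 crop keeps the full width 1005 and trims height to 1005 × 1/2.39 = 420.50 px.
Top offset = (3345 − 420.50)/2 = 1462.25 px; left offset = 0.
Upper-left is one-third across and one-third down within the crop:
x = 0.00 + 1 × 1005.00/3 ≈ 335; y = 1462.25 + 1 × 420.50/3 ≈ 1602.

x = 335 px, y = 1602 px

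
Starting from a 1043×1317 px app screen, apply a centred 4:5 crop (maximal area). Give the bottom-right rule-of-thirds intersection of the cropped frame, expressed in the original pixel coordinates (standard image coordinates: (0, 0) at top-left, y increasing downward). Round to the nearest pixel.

x = 695 px, y = 876 px

1043/1317 < 4/5, so the 4:5 crop keeps the full width 1043 and trims height to 1043 × 5/4 = 1303.75 px.
Top offset = (1317 − 1303.75)/2 = 6.62 px; left offset = 0.
Bottom-right is two-thirds across and two-thirds down within the crop:
x = 0.00 + 2 × 1043.00/3 ≈ 695; y = 6.62 + 2 × 1303.75/3 ≈ 876.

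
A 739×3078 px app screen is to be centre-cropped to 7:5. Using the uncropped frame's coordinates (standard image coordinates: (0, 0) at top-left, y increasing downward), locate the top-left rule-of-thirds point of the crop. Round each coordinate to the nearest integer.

739/3078 < 7/5, so the 7:5 crop keeps the full width 739 and trims height to 739 × 5/7 = 527.86 px.
Top offset = (3078 − 527.86)/2 = 1275.07 px; left offset = 0.
Top-left is one-third across and one-third down within the crop:
x = 0.00 + 1 × 739.00/3 ≈ 246; y = 1275.07 + 1 × 527.86/3 ≈ 1451.

(246, 1451)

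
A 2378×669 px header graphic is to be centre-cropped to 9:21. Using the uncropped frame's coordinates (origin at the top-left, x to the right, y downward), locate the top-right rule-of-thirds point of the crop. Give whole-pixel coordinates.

x = 1237 px, y = 223 px

2378/669 > 9/21, so the 9:21 crop keeps the full height 669 and trims width to 669 × 9/21 = 286.71 px.
Left offset = (2378 − 286.71)/2 = 1045.64 px; top offset = 0.
Top-right is two-thirds across and one-third down within the crop:
x = 1045.64 + 2 × 286.71/3 ≈ 1237; y = 0.00 + 1 × 669.00/3 ≈ 223.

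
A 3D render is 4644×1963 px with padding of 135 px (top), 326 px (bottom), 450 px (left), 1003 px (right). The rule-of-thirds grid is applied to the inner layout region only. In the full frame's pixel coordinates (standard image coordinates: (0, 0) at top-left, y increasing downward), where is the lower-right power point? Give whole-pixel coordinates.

x = 2577 px, y = 1136 px

Content width = 4644 − 450 − 1003 = 3191 px; content height = 1963 − 135 − 326 = 1502 px.
Lower-right is two-thirds across and two-thirds down within the inner layout region.
x = 450 + 2 × 3191/3 = 450 + 2127.33 ≈ 2577
y = 135 + 2 × 1502/3 = 135 + 1001.33 ≈ 1136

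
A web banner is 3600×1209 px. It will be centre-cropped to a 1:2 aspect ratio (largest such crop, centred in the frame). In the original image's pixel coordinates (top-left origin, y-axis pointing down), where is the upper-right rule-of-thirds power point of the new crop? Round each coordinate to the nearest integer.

(1901, 403)

3600/1209 > 1/2, so the 1:2 crop keeps the full height 1209 and trims width to 1209 × 1/2 = 604.50 px.
Left offset = (3600 − 604.50)/2 = 1497.75 px; top offset = 0.
Upper-right is two-thirds across and one-third down within the crop:
x = 1497.75 + 2 × 604.50/3 ≈ 1901; y = 0.00 + 1 × 1209.00/3 ≈ 403.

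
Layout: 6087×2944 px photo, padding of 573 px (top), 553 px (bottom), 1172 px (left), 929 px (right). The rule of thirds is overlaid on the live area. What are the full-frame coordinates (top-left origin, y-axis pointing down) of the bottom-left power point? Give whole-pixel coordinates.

x = 2501 px, y = 1785 px

Content width = 6087 − 1172 − 929 = 3986 px; content height = 2944 − 573 − 553 = 1818 px.
Bottom-left is one-third across and two-thirds down within the live area.
x = 1172 + 1 × 3986/3 = 1172 + 1328.67 ≈ 2501
y = 573 + 2 × 1818/3 = 573 + 1212.00 ≈ 1785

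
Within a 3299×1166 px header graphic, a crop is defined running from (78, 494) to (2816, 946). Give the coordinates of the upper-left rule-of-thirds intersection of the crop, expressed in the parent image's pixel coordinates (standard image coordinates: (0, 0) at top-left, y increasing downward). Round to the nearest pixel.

Crop width = 2816 − 78 = 2738 px; one third is 912.67 px.
Crop height = 946 − 494 = 452 px; one third is 150.67 px.
The upper-left point is one-third across and one-third down within the crop:
x = 78 + 1 × 912.67 ≈ 991; y = 494 + 1 × 150.67 ≈ 645.

(991, 645)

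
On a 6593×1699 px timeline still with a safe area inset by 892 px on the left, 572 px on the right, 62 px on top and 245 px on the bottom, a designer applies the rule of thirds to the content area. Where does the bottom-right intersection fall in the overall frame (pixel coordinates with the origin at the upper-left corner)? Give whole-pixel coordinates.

Content width = 6593 − 892 − 572 = 5129 px; content height = 1699 − 62 − 245 = 1392 px.
Bottom-right is two-thirds across and two-thirds down within the content area.
x = 892 + 2 × 5129/3 = 892 + 3419.33 ≈ 4311
y = 62 + 2 × 1392/3 = 62 + 928.00 ≈ 990

(4311, 990)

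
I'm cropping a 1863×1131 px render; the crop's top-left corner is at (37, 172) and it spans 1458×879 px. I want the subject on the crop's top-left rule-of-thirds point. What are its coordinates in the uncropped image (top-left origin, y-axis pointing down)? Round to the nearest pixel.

x = 523 px, y = 465 px

One third of the crop width 1458 is 486.00 px.
One third of the crop height 879 is 293.00 px.
The top-left point is one-third across and one-third down within the crop:
x = 37 + 1 × 486.00 ≈ 523; y = 172 + 1 × 293.00 ≈ 465.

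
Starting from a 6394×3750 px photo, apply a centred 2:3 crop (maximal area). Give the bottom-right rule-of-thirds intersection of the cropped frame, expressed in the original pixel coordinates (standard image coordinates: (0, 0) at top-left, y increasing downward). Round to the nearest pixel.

x = 3614 px, y = 2500 px

6394/3750 > 2/3, so the 2:3 crop keeps the full height 3750 and trims width to 3750 × 2/3 = 2500.00 px.
Left offset = (6394 − 2500.00)/2 = 1947.00 px; top offset = 0.
Bottom-right is two-thirds across and two-thirds down within the crop:
x = 1947.00 + 2 × 2500.00/3 ≈ 3614; y = 0.00 + 2 × 3750.00/3 ≈ 2500.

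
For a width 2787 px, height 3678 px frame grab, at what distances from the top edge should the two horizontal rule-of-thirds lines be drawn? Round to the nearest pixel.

y = 1226 px and y = 2452 px

3678 / 3 = 1226, so the horizontal lines sit at one and two thirds of 3678.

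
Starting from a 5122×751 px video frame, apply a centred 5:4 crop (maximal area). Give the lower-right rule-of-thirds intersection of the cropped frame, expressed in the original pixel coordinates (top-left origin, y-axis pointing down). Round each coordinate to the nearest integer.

5122/751 > 5/4, so the 5:4 crop keeps the full height 751 and trims width to 751 × 5/4 = 938.75 px.
Left offset = (5122 − 938.75)/2 = 2091.62 px; top offset = 0.
Lower-right is two-thirds across and two-thirds down within the crop:
x = 2091.62 + 2 × 938.75/3 ≈ 2717; y = 0.00 + 2 × 751.00/3 ≈ 501.

(2717, 501)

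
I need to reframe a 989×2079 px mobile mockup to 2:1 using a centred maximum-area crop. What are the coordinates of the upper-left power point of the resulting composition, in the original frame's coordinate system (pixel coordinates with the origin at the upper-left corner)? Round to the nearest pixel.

(330, 957)

989/2079 < 2/1, so the 2:1 crop keeps the full width 989 and trims height to 989 × 1/2 = 494.50 px.
Top offset = (2079 − 494.50)/2 = 792.25 px; left offset = 0.
Upper-left is one-third across and one-third down within the crop:
x = 0.00 + 1 × 989.00/3 ≈ 330; y = 792.25 + 1 × 494.50/3 ≈ 957.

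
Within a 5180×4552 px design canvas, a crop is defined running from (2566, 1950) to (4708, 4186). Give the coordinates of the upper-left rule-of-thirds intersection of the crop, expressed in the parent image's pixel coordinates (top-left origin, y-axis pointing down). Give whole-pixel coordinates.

Crop width = 4708 − 2566 = 2142 px; one third is 714.00 px.
Crop height = 4186 − 1950 = 2236 px; one third is 745.33 px.
The upper-left point is one-third across and one-third down within the crop:
x = 2566 + 1 × 714.00 ≈ 3280; y = 1950 + 1 × 745.33 ≈ 2695.

x = 3280 px, y = 2695 px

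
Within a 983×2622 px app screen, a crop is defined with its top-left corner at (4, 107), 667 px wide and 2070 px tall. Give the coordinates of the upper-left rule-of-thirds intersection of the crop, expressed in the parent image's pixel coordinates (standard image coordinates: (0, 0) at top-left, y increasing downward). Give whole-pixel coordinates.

x = 226 px, y = 797 px

One third of the crop width 667 is 222.33 px.
One third of the crop height 2070 is 690.00 px.
The upper-left point is one-third across and one-third down within the crop:
x = 4 + 1 × 222.33 ≈ 226; y = 107 + 1 × 690.00 ≈ 797.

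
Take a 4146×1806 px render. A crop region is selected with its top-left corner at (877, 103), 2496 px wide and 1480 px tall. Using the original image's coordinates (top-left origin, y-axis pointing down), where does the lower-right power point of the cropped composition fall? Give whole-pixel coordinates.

One third of the crop width 2496 is 832.00 px.
One third of the crop height 1480 is 493.33 px.
The lower-right point is two-thirds across and two-thirds down within the crop:
x = 877 + 2 × 832.00 ≈ 2541; y = 103 + 2 × 493.33 ≈ 1090.

x = 2541 px, y = 1090 px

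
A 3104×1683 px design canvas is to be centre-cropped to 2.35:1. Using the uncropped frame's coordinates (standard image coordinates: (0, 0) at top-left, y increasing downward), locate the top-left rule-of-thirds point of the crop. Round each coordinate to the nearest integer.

x = 1035 px, y = 621 px

3104/1683 < 2.35/1, so the 2.35:1 crop keeps the full width 3104 and trims height to 3104 × 1/2.35 = 1320.85 px.
Top offset = (1683 − 1320.85)/2 = 181.07 px; left offset = 0.
Top-left is one-third across and one-third down within the crop:
x = 0.00 + 1 × 3104.00/3 ≈ 1035; y = 181.07 + 1 × 1320.85/3 ≈ 621.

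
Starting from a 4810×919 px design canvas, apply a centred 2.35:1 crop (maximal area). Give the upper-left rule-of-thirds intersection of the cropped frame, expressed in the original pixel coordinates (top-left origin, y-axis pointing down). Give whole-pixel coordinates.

4810/919 > 2.35/1, so the 2.35:1 crop keeps the full height 919 and trims width to 919 × 2.35/1 = 2159.65 px.
Left offset = (4810 − 2159.65)/2 = 1325.17 px; top offset = 0.
Upper-left is one-third across and one-third down within the crop:
x = 1325.17 + 1 × 2159.65/3 ≈ 2045; y = 0.00 + 1 × 919.00/3 ≈ 306.

x = 2045 px, y = 306 px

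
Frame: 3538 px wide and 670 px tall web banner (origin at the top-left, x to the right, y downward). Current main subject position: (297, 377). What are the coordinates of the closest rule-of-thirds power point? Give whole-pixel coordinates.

Third lines: x ∈ {1179, 2359}, y ∈ {223, 447}.
297 is closer to x = 1179; 377 is closer to y = 447.
So the nearest intersection is the lower-left power point.

(1179, 447)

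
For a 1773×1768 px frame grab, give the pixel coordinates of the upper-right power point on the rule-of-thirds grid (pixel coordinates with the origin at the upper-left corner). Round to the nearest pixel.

The upper-right point sits two-thirds of the way across and one-third of the way down.
x = 2 × 1773/3 ≈ 1182; y = 1 × 1768/3 ≈ 589.

x = 1182 px, y = 589 px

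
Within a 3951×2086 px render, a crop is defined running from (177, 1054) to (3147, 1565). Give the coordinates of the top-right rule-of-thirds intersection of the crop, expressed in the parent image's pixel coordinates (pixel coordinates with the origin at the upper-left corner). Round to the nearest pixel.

Crop width = 3147 − 177 = 2970 px; one third is 990.00 px.
Crop height = 1565 − 1054 = 511 px; one third is 170.33 px.
The top-right point is two-thirds across and one-third down within the crop:
x = 177 + 2 × 990.00 ≈ 2157; y = 1054 + 1 × 170.33 ≈ 1224.

x = 2157 px, y = 1224 px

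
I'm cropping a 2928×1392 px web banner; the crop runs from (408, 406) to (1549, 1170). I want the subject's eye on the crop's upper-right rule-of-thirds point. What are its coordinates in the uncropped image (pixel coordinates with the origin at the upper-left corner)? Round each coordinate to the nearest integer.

Crop width = 1549 − 408 = 1141 px; one third is 380.33 px.
Crop height = 1170 − 406 = 764 px; one third is 254.67 px.
The upper-right point is two-thirds across and one-third down within the crop:
x = 408 + 2 × 380.33 ≈ 1169; y = 406 + 1 × 254.67 ≈ 661.

x = 1169 px, y = 661 px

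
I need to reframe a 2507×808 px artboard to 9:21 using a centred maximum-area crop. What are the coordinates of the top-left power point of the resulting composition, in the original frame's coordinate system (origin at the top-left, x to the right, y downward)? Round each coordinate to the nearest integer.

x = 1196 px, y = 269 px

2507/808 > 9/21, so the 9:21 crop keeps the full height 808 and trims width to 808 × 9/21 = 346.29 px.
Left offset = (2507 − 346.29)/2 = 1080.36 px; top offset = 0.
Top-left is one-third across and one-third down within the crop:
x = 1080.36 + 1 × 346.29/3 ≈ 1196; y = 0.00 + 1 × 808.00/3 ≈ 269.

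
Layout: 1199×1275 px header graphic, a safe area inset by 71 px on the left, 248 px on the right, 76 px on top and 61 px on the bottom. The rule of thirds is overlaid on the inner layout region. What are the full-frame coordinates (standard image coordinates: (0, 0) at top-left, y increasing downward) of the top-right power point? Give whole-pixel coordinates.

Content width = 1199 − 71 − 248 = 880 px; content height = 1275 − 76 − 61 = 1138 px.
Top-right is two-thirds across and one-third down within the inner layout region.
x = 71 + 2 × 880/3 = 71 + 586.67 ≈ 658
y = 76 + 1 × 1138/3 = 76 + 379.33 ≈ 455

x = 658 px, y = 455 px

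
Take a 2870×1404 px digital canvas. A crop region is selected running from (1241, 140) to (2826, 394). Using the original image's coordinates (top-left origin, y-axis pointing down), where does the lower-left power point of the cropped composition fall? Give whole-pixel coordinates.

Crop width = 2826 − 1241 = 1585 px; one third is 528.33 px.
Crop height = 394 − 140 = 254 px; one third is 84.67 px.
The lower-left point is one-third across and two-thirds down within the crop:
x = 1241 + 1 × 528.33 ≈ 1769; y = 140 + 2 × 84.67 ≈ 309.

x = 1769 px, y = 309 px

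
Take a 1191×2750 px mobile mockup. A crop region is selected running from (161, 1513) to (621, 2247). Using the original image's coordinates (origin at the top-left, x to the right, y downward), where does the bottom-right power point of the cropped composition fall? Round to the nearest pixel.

Crop width = 621 − 161 = 460 px; one third is 153.33 px.
Crop height = 2247 − 1513 = 734 px; one third is 244.67 px.
The bottom-right point is two-thirds across and two-thirds down within the crop:
x = 161 + 2 × 153.33 ≈ 468; y = 1513 + 2 × 244.67 ≈ 2002.

(468, 2002)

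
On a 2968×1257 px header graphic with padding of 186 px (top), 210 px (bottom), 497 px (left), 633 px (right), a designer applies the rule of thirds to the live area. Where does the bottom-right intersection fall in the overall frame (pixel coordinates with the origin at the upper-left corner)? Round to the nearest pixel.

x = 1722 px, y = 760 px

Content width = 2968 − 497 − 633 = 1838 px; content height = 1257 − 186 − 210 = 861 px.
Bottom-right is two-thirds across and two-thirds down within the live area.
x = 497 + 2 × 1838/3 = 497 + 1225.33 ≈ 1722
y = 186 + 2 × 861/3 = 186 + 574.00 ≈ 760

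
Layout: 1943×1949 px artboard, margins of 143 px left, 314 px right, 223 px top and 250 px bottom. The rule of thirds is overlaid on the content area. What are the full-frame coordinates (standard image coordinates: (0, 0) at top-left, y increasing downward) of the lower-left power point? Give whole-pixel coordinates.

Content width = 1943 − 143 − 314 = 1486 px; content height = 1949 − 223 − 250 = 1476 px.
Lower-left is one-third across and two-thirds down within the content area.
x = 143 + 1 × 1486/3 = 143 + 495.33 ≈ 638
y = 223 + 2 × 1476/3 = 223 + 984.00 ≈ 1207

x = 638 px, y = 1207 px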